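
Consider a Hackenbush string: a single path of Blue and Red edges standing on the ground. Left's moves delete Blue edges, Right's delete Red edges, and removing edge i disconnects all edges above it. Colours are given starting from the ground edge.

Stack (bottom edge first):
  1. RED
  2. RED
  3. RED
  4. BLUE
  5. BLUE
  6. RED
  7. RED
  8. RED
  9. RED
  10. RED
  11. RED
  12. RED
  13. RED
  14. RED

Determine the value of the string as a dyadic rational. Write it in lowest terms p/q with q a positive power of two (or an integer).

Prefix values for RED RED RED BLUE BLUE RED RED RED RED RED RED RED RED RED via {L|R} + simplicity:
edge 1 of 14 (RED): {  | 0 } = -1
edge 2 of 14 (RED): {  | -1, 0 } = -2
edge 3 of 14 (RED): {  | -2, -1, 0 } = -3
edge 4 of 14 (BLUE): { -3 | -2, -1, 0 } = -5/2
edge 5 of 14 (BLUE): { -3, -5/2 | -2, -1, 0 } = -9/4
edge 6 of 14 (RED): { -3, -5/2 | -9/4, -2, -1, 0 } = -19/8
edge 7 of 14 (RED): { -3, -5/2 | -19/8, -9/4, -2, -1, 0 } = -39/16
edge 8 of 14 (RED): { -3, -5/2 | -39/16, -19/8, -9/4, -2, -1, 0 } = -79/32
edge 9 of 14 (RED): { -3, -5/2 | -79/32, -39/16, -19/8, -9/4, -2, -1, 0 } = -159/64
edge 10 of 14 (RED): { -3, -5/2 | -159/64, -79/32, -39/16, -19/8, -9/4, -2, -1, 0 } = -319/128
edge 11 of 14 (RED): { -3, -5/2 | -319/128, -159/64, -79/32, -39/16, -19/8, -9/4, -2, -1, 0 } = -639/256
edge 12 of 14 (RED): { -3, -5/2 | -639/256, -319/128, -159/64, -79/32, -39/16, -19/8, -9/4, -2, -1, 0 } = -1279/512
edge 13 of 14 (RED): { -3, -5/2 | -1279/512, -639/256, -319/128, -159/64, -79/32, -39/16, -19/8, -9/4, -2, -1, 0 } = -2559/1024
edge 14 of 14 (RED): { -3, -5/2 | -2559/1024, -1279/512, -639/256, -319/128, -159/64, -79/32, -39/16, -19/8, -9/4, -2, -1, 0 } = -5119/2048

-5119/2048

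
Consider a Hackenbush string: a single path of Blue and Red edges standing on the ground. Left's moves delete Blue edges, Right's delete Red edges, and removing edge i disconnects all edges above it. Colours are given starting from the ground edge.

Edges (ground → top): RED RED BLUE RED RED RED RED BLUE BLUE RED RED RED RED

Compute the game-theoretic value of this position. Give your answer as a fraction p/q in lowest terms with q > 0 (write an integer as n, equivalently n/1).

-3999/2048

Prefix values for RED RED BLUE RED RED RED RED BLUE BLUE RED RED RED RED via {L|R} + simplicity:
1 of 13 · R · max L −∞ · min R 0 ⇒ -1
2 of 13 · RR · max L −∞ · min R -1 ⇒ -2
3 of 13 · RRB · max L -2 · min R -1 ⇒ -3/2
4 of 13 · RRBR · max L -2 · min R -3/2 ⇒ -7/4
5 of 13 · RRBRR · max L -2 · min R -7/4 ⇒ -15/8
6 of 13 · RRBRRR · max L -2 · min R -15/8 ⇒ -31/16
7 of 13 · RRBRRRR · max L -2 · min R -31/16 ⇒ -63/32
8 of 13 · RRBRRRRB · max L -63/32 · min R -31/16 ⇒ -125/64
9 of 13 · RRBRRRRBB · max L -125/64 · min R -31/16 ⇒ -249/128
10 of 13 · RRBRRRRBBR · max L -125/64 · min R -249/128 ⇒ -499/256
11 of 13 · RRBRRRRBBRR · max L -125/64 · min R -499/256 ⇒ -999/512
12 of 13 · RRBRRRRBBRRR · max L -125/64 · min R -999/512 ⇒ -1999/1024
13 of 13 · RRBRRRRBBRRRR · max L -125/64 · min R -1999/1024 ⇒ -3999/2048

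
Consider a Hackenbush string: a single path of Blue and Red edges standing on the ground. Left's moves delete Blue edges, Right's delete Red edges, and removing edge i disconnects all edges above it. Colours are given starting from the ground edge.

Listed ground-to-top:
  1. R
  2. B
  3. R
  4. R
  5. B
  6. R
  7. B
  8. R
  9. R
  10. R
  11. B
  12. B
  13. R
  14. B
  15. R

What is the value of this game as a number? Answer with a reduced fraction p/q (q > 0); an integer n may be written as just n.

-13771/16384

R: Left { ∅ }, Right { 0 } ⇒ simplest -1
RB: Left { -1 }, Right { 0 } ⇒ simplest -1/2
RBR: Left { -1 }, Right { -1/2, 0 } ⇒ simplest -3/4
RBRR: Left { -1 }, Right { -3/4, -1/2, 0 } ⇒ simplest -7/8
RBRRB: Left { -1, -7/8 }, Right { -3/4, -1/2, 0 } ⇒ simplest -13/16
RBRRBR: Left { -1, -7/8 }, Right { -13/16, -3/4, -1/2, 0 } ⇒ simplest -27/32
RBRRBRB: Left { -1, -7/8, -27/32 }, Right { -13/16, -3/4, -1/2, 0 } ⇒ simplest -53/64
RBRRBRBR: Left { -1, -7/8, -27/32 }, Right { -53/64, -13/16, -3/4, -1/2, 0 } ⇒ simplest -107/128
RBRRBRBRR: Left { -1, -7/8, -27/32 }, Right { -107/128, -53/64, -13/16, -3/4, -1/2, 0 } ⇒ simplest -215/256
RBRRBRBRRR: Left { -1, -7/8, -27/32 }, Right { -215/256, -107/128, -53/64, -13/16, -3/4, -1/2, 0 } ⇒ simplest -431/512
RBRRBRBRRRB: Left { -1, -7/8, -27/32, -431/512 }, Right { -215/256, -107/128, -53/64, -13/16, -3/4, -1/2, 0 } ⇒ simplest -861/1024
RBRRBRBRRRBB: Left { -1, -7/8, -27/32, -431/512, -861/1024 }, Right { -215/256, -107/128, -53/64, -13/16, -3/4, -1/2, 0 } ⇒ simplest -1721/2048
RBRRBRBRRRBBR: Left { -1, -7/8, -27/32, -431/512, -861/1024 }, Right { -1721/2048, -215/256, -107/128, -53/64, -13/16, -3/4, -1/2, 0 } ⇒ simplest -3443/4096
RBRRBRBRRRBBRB: Left { -1, -7/8, -27/32, -431/512, -861/1024, -3443/4096 }, Right { -1721/2048, -215/256, -107/128, -53/64, -13/16, -3/4, -1/2, 0 } ⇒ simplest -6885/8192
RBRRBRBRRRBBRBR: Left { -1, -7/8, -27/32, -431/512, -861/1024, -3443/4096 }, Right { -6885/8192, -1721/2048, -215/256, -107/128, -53/64, -13/16, -3/4, -1/2, 0 } ⇒ simplest -13771/16384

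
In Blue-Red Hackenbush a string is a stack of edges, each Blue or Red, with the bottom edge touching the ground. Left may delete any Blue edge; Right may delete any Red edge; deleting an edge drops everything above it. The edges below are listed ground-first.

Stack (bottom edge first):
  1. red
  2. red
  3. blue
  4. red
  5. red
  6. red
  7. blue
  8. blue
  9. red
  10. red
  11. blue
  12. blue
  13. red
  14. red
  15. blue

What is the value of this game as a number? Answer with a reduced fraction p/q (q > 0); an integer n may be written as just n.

Recurse on prefixes of the 15-edge string red red blue red red red blue blue red red blue blue red red blue:
edge 1 of 15 (red): { (no moves) | 0 } — -1
edge 2 of 15 (red): { (no moves) | -1; 0 } — -2
edge 3 of 15 (blue): { -2 | -1; 0 } — -3/2
edge 4 of 15 (red): { -2 | -3/2; -1; 0 } — -7/4
edge 5 of 15 (red): { -2 | -7/4; -3/2; -1; 0 } — -15/8
edge 6 of 15 (red): { -2 | -15/8; -7/4; -3/2; -1; 0 } — -31/16
edge 7 of 15 (blue): { -2; -31/16 | -15/8; -7/4; -3/2; -1; 0 } — -61/32
edge 8 of 15 (blue): { -2; -31/16; -61/32 | -15/8; -7/4; -3/2; -1; 0 } — -121/64
edge 9 of 15 (red): { -2; -31/16; -61/32 | -121/64; -15/8; -7/4; -3/2; -1; 0 } — -243/128
edge 10 of 15 (red): { -2; -31/16; -61/32 | -243/128; -121/64; -15/8; -7/4; -3/2; -1; 0 } — -487/256
edge 11 of 15 (blue): { -2; -31/16; -61/32; -487/256 | -243/128; -121/64; -15/8; -7/4; -3/2; -1; 0 } — -973/512
edge 12 of 15 (blue): { -2; -31/16; -61/32; -487/256; -973/512 | -243/128; -121/64; -15/8; -7/4; -3/2; -1; 0 } — -1945/1024
edge 13 of 15 (red): { -2; -31/16; -61/32; -487/256; -973/512 | -1945/1024; -243/128; -121/64; -15/8; -7/4; -3/2; -1; 0 } — -3891/2048
edge 14 of 15 (red): { -2; -31/16; -61/32; -487/256; -973/512 | -3891/2048; -1945/1024; -243/128; -121/64; -15/8; -7/4; -3/2; -1; 0 } — -7783/4096
edge 15 of 15 (blue): { -2; -31/16; -61/32; -487/256; -973/512; -7783/4096 | -3891/2048; -1945/1024; -243/128; -121/64; -15/8; -7/4; -3/2; -1; 0 } — -15565/8192

-15565/8192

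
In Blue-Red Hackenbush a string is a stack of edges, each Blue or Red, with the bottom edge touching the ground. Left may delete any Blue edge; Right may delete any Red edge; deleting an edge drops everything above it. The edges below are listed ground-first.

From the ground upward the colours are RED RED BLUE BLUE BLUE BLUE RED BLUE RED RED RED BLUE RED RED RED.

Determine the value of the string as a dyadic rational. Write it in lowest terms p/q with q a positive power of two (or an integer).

-8943/8192

1 of 15 · R · max L −∞ · min R 0 gives -1
2 of 15 · RR · max L −∞ · min R -1 gives -2
3 of 15 · RRB · max L -2 · min R -1 gives -3/2
4 of 15 · RRBB · max L -3/2 · min R -1 gives -5/4
5 of 15 · RRBBB · max L -5/4 · min R -1 gives -9/8
6 of 15 · RRBBBB · max L -9/8 · min R -1 gives -17/16
7 of 15 · RRBBBBR · max L -9/8 · min R -17/16 gives -35/32
8 of 15 · RRBBBBRB · max L -35/32 · min R -17/16 gives -69/64
9 of 15 · RRBBBBRBR · max L -35/32 · min R -69/64 gives -139/128
10 of 15 · RRBBBBRBRR · max L -35/32 · min R -139/128 gives -279/256
11 of 15 · RRBBBBRBRRR · max L -35/32 · min R -279/256 gives -559/512
12 of 15 · RRBBBBRBRRRB · max L -559/512 · min R -279/256 gives -1117/1024
13 of 15 · RRBBBBRBRRRBR · max L -559/512 · min R -1117/1024 gives -2235/2048
14 of 15 · RRBBBBRBRRRBRR · max L -559/512 · min R -2235/2048 gives -4471/4096
15 of 15 · RRBBBBRBRRRBRRR · max L -559/512 · min R -4471/4096 gives -8943/8192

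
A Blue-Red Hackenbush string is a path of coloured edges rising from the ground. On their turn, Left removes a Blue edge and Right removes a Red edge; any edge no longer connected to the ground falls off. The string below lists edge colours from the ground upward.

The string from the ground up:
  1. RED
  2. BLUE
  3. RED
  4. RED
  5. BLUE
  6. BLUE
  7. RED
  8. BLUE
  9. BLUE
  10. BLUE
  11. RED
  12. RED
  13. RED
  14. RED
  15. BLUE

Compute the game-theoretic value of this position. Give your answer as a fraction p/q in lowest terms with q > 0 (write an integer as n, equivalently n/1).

Recurse on prefixes of the 15-edge string RED BLUE RED RED BLUE BLUE RED BLUE BLUE BLUE RED RED RED RED BLUE:
edge 1 of 15 (RED): { none | 0 } → -1
edge 2 of 15 (BLUE): { -1 | 0 } → -1/2
edge 3 of 15 (RED): { -1 | -1/2, 0 } → -3/4
edge 4 of 15 (RED): { -1 | -3/4, -1/2, 0 } → -7/8
edge 5 of 15 (BLUE): { -1, -7/8 | -3/4, -1/2, 0 } → -13/16
edge 6 of 15 (BLUE): { -1, -7/8, -13/16 | -3/4, -1/2, 0 } → -25/32
edge 7 of 15 (RED): { -1, -7/8, -13/16 | -25/32, -3/4, -1/2, 0 } → -51/64
edge 8 of 15 (BLUE): { -1, -7/8, -13/16, -51/64 | -25/32, -3/4, -1/2, 0 } → -101/128
edge 9 of 15 (BLUE): { -1, -7/8, -13/16, -51/64, -101/128 | -25/32, -3/4, -1/2, 0 } → -201/256
edge 10 of 15 (BLUE): { -1, -7/8, -13/16, -51/64, -101/128, -201/256 | -25/32, -3/4, -1/2, 0 } → -401/512
edge 11 of 15 (RED): { -1, -7/8, -13/16, -51/64, -101/128, -201/256 | -401/512, -25/32, -3/4, -1/2, 0 } → -803/1024
edge 12 of 15 (RED): { -1, -7/8, -13/16, -51/64, -101/128, -201/256 | -803/1024, -401/512, -25/32, -3/4, -1/2, 0 } → -1607/2048
edge 13 of 15 (RED): { -1, -7/8, -13/16, -51/64, -101/128, -201/256 | -1607/2048, -803/1024, -401/512, -25/32, -3/4, -1/2, 0 } → -3215/4096
edge 14 of 15 (RED): { -1, -7/8, -13/16, -51/64, -101/128, -201/256 | -3215/4096, -1607/2048, -803/1024, -401/512, -25/32, -3/4, -1/2, 0 } → -6431/8192
edge 15 of 15 (BLUE): { -1, -7/8, -13/16, -51/64, -101/128, -201/256, -6431/8192 | -3215/4096, -1607/2048, -803/1024, -401/512, -25/32, -3/4, -1/2, 0 } → -12861/16384

-12861/16384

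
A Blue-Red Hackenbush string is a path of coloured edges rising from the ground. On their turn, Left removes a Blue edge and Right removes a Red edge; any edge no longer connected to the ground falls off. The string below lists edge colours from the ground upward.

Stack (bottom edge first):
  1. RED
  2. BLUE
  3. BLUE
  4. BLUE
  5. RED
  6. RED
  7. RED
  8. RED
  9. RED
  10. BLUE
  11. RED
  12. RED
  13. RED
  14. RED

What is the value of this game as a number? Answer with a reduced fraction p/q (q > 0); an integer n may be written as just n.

-2015/8192

Prefix values for RED BLUE BLUE BLUE RED RED RED RED RED BLUE RED RED RED RED via {L|R} + simplicity:
val(R) = { (no moves) | 0 } so -1
val(RB) = { -1 | 0 } so -1/2
val(RBB) = { -1 -1/2 | 0 } so -1/4
val(RBBB) = { -1 -1/2 -1/4 | 0 } so -1/8
val(RBBBR) = { -1 -1/2 -1/4 | -1/8 0 } so -3/16
val(RBBBRR) = { -1 -1/2 -1/4 | -3/16 -1/8 0 } so -7/32
val(RBBBRRR) = { -1 -1/2 -1/4 | -7/32 -3/16 -1/8 0 } so -15/64
val(RBBBRRRR) = { -1 -1/2 -1/4 | -15/64 -7/32 -3/16 -1/8 0 } so -31/128
val(RBBBRRRRR) = { -1 -1/2 -1/4 | -31/128 -15/64 -7/32 -3/16 -1/8 0 } so -63/256
val(RBBBRRRRRB) = { -1 -1/2 -1/4 -63/256 | -31/128 -15/64 -7/32 -3/16 -1/8 0 } so -125/512
val(RBBBRRRRRBR) = { -1 -1/2 -1/4 -63/256 | -125/512 -31/128 -15/64 -7/32 -3/16 -1/8 0 } so -251/1024
val(RBBBRRRRRBRR) = { -1 -1/2 -1/4 -63/256 | -251/1024 -125/512 -31/128 -15/64 -7/32 -3/16 -1/8 0 } so -503/2048
val(RBBBRRRRRBRRR) = { -1 -1/2 -1/4 -63/256 | -503/2048 -251/1024 -125/512 -31/128 -15/64 -7/32 -3/16 -1/8 0 } so -1007/4096
val(RBBBRRRRRBRRRR) = { -1 -1/2 -1/4 -63/256 | -1007/4096 -503/2048 -251/1024 -125/512 -31/128 -15/64 -7/32 -3/16 -1/8 0 } so -2015/8192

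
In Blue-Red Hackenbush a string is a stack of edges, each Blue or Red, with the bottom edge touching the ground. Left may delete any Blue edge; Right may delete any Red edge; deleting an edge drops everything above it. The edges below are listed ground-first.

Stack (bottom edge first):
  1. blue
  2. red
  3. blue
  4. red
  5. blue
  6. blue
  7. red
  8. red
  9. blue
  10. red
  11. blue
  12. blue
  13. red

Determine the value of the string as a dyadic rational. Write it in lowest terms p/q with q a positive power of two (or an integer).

2861/4096

Build g(s[:k]) for k = 1..13, string s = blue red blue red blue blue red red blue red blue blue red.
edge 1 of 13 (blue): { 0 | none } => 1
edge 2 of 13 (red): { 0 | 1 } => 1/2
edge 3 of 13 (blue): { 0,1/2 | 1 } => 3/4
edge 4 of 13 (red): { 0,1/2 | 3/4,1 } => 5/8
edge 5 of 13 (blue): { 0,1/2,5/8 | 3/4,1 } => 11/16
edge 6 of 13 (blue): { 0,1/2,5/8,11/16 | 3/4,1 } => 23/32
edge 7 of 13 (red): { 0,1/2,5/8,11/16 | 23/32,3/4,1 } => 45/64
edge 8 of 13 (red): { 0,1/2,5/8,11/16 | 45/64,23/32,3/4,1 } => 89/128
edge 9 of 13 (blue): { 0,1/2,5/8,11/16,89/128 | 45/64,23/32,3/4,1 } => 179/256
edge 10 of 13 (red): { 0,1/2,5/8,11/16,89/128 | 179/256,45/64,23/32,3/4,1 } => 357/512
edge 11 of 13 (blue): { 0,1/2,5/8,11/16,89/128,357/512 | 179/256,45/64,23/32,3/4,1 } => 715/1024
edge 12 of 13 (blue): { 0,1/2,5/8,11/16,89/128,357/512,715/1024 | 179/256,45/64,23/32,3/4,1 } => 1431/2048
edge 13 of 13 (red): { 0,1/2,5/8,11/16,89/128,357/512,715/1024 | 1431/2048,179/256,45/64,23/32,3/4,1 } => 2861/4096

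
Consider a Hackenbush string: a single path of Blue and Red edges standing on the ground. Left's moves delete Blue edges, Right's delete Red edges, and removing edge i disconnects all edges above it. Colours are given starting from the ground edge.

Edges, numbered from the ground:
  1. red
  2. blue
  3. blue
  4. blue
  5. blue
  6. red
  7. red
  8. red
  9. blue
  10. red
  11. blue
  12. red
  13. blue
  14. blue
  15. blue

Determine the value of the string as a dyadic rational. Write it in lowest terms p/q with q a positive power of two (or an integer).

r: Left { ∅ }, Right { 0 } = simplest -1
rb: Left { -1 }, Right { 0 } = simplest -1/2
rbb: Left { -1,-1/2 }, Right { 0 } = simplest -1/4
rbbb: Left { -1,-1/2,-1/4 }, Right { 0 } = simplest -1/8
rbbbb: Left { -1,-1/2,-1/4,-1/8 }, Right { 0 } = simplest -1/16
rbbbbr: Left { -1,-1/2,-1/4,-1/8 }, Right { -1/16,0 } = simplest -3/32
rbbbbrr: Left { -1,-1/2,-1/4,-1/8 }, Right { -3/32,-1/16,0 } = simplest -7/64
rbbbbrrr: Left { -1,-1/2,-1/4,-1/8 }, Right { -7/64,-3/32,-1/16,0 } = simplest -15/128
rbbbbrrrb: Left { -1,-1/2,-1/4,-1/8,-15/128 }, Right { -7/64,-3/32,-1/16,0 } = simplest -29/256
rbbbbrrrbr: Left { -1,-1/2,-1/4,-1/8,-15/128 }, Right { -29/256,-7/64,-3/32,-1/16,0 } = simplest -59/512
rbbbbrrrbrb: Left { -1,-1/2,-1/4,-1/8,-15/128,-59/512 }, Right { -29/256,-7/64,-3/32,-1/16,0 } = simplest -117/1024
rbbbbrrrbrbr: Left { -1,-1/2,-1/4,-1/8,-15/128,-59/512 }, Right { -117/1024,-29/256,-7/64,-3/32,-1/16,0 } = simplest -235/2048
rbbbbrrrbrbrb: Left { -1,-1/2,-1/4,-1/8,-15/128,-59/512,-235/2048 }, Right { -117/1024,-29/256,-7/64,-3/32,-1/16,0 } = simplest -469/4096
rbbbbrrrbrbrbb: Left { -1,-1/2,-1/4,-1/8,-15/128,-59/512,-235/2048,-469/4096 }, Right { -117/1024,-29/256,-7/64,-3/32,-1/16,0 } = simplest -937/8192
rbbbbrrrbrbrbbb: Left { -1,-1/2,-1/4,-1/8,-15/128,-59/512,-235/2048,-469/4096,-937/8192 }, Right { -117/1024,-29/256,-7/64,-3/32,-1/16,0 } = simplest -1873/16384

-1873/16384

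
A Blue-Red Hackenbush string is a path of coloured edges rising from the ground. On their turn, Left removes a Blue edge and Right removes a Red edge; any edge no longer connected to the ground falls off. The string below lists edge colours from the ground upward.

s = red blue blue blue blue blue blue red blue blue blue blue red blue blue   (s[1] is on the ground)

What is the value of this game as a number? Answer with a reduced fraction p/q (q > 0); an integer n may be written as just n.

Prefix values for red blue blue blue blue blue blue red blue blue blue blue red blue blue via {L|R} + simplicity:
r: Left { · }, Right { 0 } — simplest -1
rb: Left { -1 }, Right { 0 } — simplest -1/2
rbb: Left { -1,-1/2 }, Right { 0 } — simplest -1/4
rbbb: Left { -1,-1/2,-1/4 }, Right { 0 } — simplest -1/8
rbbbb: Left { -1,-1/2,-1/4,-1/8 }, Right { 0 } — simplest -1/16
rbbbbb: Left { -1,-1/2,-1/4,-1/8,-1/16 }, Right { 0 } — simplest -1/32
rbbbbbb: Left { -1,-1/2,-1/4,-1/8,-1/16,-1/32 }, Right { 0 } — simplest -1/64
rbbbbbbr: Left { -1,-1/2,-1/4,-1/8,-1/16,-1/32 }, Right { -1/64,0 } — simplest -3/128
rbbbbbbrb: Left { -1,-1/2,-1/4,-1/8,-1/16,-1/32,-3/128 }, Right { -1/64,0 } — simplest -5/256
rbbbbbbrbb: Left { -1,-1/2,-1/4,-1/8,-1/16,-1/32,-3/128,-5/256 }, Right { -1/64,0 } — simplest -9/512
rbbbbbbrbbb: Left { -1,-1/2,-1/4,-1/8,-1/16,-1/32,-3/128,-5/256,-9/512 }, Right { -1/64,0 } — simplest -17/1024
rbbbbbbrbbbb: Left { -1,-1/2,-1/4,-1/8,-1/16,-1/32,-3/128,-5/256,-9/512,-17/1024 }, Right { -1/64,0 } — simplest -33/2048
rbbbbbbrbbbbr: Left { -1,-1/2,-1/4,-1/8,-1/16,-1/32,-3/128,-5/256,-9/512,-17/1024 }, Right { -33/2048,-1/64,0 } — simplest -67/4096
rbbbbbbrbbbbrb: Left { -1,-1/2,-1/4,-1/8,-1/16,-1/32,-3/128,-5/256,-9/512,-17/1024,-67/4096 }, Right { -33/2048,-1/64,0 } — simplest -133/8192
rbbbbbbrbbbbrbb: Left { -1,-1/2,-1/4,-1/8,-1/16,-1/32,-3/128,-5/256,-9/512,-17/1024,-67/4096,-133/8192 }, Right { -33/2048,-1/64,0 } — simplest -265/16384

-265/16384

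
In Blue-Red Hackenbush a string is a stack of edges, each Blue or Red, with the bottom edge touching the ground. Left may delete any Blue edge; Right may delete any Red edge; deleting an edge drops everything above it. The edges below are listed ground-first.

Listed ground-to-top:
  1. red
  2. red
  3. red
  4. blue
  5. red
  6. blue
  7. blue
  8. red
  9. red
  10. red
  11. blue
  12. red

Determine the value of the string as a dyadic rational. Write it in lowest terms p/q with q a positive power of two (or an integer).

Recurse on prefixes of the 12-edge string red red red blue red blue blue red red red blue red:
1 of 12 · r · max L −∞ · min R 0 — -1
2 of 12 · rr · max L −∞ · min R -1 — -2
3 of 12 · rrr · max L −∞ · min R -2 — -3
4 of 12 · rrrb · max L -3 · min R -2 — -5/2
5 of 12 · rrrbr · max L -3 · min R -5/2 — -11/4
6 of 12 · rrrbrb · max L -11/4 · min R -5/2 — -21/8
7 of 12 · rrrbrbb · max L -21/8 · min R -5/2 — -41/16
8 of 12 · rrrbrbbr · max L -21/8 · min R -41/16 — -83/32
9 of 12 · rrrbrbbrr · max L -21/8 · min R -83/32 — -167/64
10 of 12 · rrrbrbbrrr · max L -21/8 · min R -167/64 — -335/128
11 of 12 · rrrbrbbrrrb · max L -335/128 · min R -167/64 — -669/256
12 of 12 · rrrbrbbrrrbr · max L -335/128 · min R -669/256 — -1339/512

-1339/512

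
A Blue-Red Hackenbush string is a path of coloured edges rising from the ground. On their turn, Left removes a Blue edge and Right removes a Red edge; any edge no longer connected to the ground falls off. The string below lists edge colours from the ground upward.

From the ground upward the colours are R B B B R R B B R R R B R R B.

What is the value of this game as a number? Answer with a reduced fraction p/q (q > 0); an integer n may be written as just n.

Prefix values for R B B B R R B B R R R B R R B via {L|R} + simplicity:
R: Left { ∅ }, Right { 0 } ⇒ simplest -1
RB: Left { -1 }, Right { 0 } ⇒ simplest -1/2
RBB: Left { -1; -1/2 }, Right { 0 } ⇒ simplest -1/4
RBBB: Left { -1; -1/2; -1/4 }, Right { 0 } ⇒ simplest -1/8
RBBBR: Left { -1; -1/2; -1/4 }, Right { -1/8; 0 } ⇒ simplest -3/16
RBBBRR: Left { -1; -1/2; -1/4 }, Right { -3/16; -1/8; 0 } ⇒ simplest -7/32
RBBBRRB: Left { -1; -1/2; -1/4; -7/32 }, Right { -3/16; -1/8; 0 } ⇒ simplest -13/64
RBBBRRBB: Left { -1; -1/2; -1/4; -7/32; -13/64 }, Right { -3/16; -1/8; 0 } ⇒ simplest -25/128
RBBBRRBBR: Left { -1; -1/2; -1/4; -7/32; -13/64 }, Right { -25/128; -3/16; -1/8; 0 } ⇒ simplest -51/256
RBBBRRBBRR: Left { -1; -1/2; -1/4; -7/32; -13/64 }, Right { -51/256; -25/128; -3/16; -1/8; 0 } ⇒ simplest -103/512
RBBBRRBBRRR: Left { -1; -1/2; -1/4; -7/32; -13/64 }, Right { -103/512; -51/256; -25/128; -3/16; -1/8; 0 } ⇒ simplest -207/1024
RBBBRRBBRRRB: Left { -1; -1/2; -1/4; -7/32; -13/64; -207/1024 }, Right { -103/512; -51/256; -25/128; -3/16; -1/8; 0 } ⇒ simplest -413/2048
RBBBRRBBRRRBR: Left { -1; -1/2; -1/4; -7/32; -13/64; -207/1024 }, Right { -413/2048; -103/512; -51/256; -25/128; -3/16; -1/8; 0 } ⇒ simplest -827/4096
RBBBRRBBRRRBRR: Left { -1; -1/2; -1/4; -7/32; -13/64; -207/1024 }, Right { -827/4096; -413/2048; -103/512; -51/256; -25/128; -3/16; -1/8; 0 } ⇒ simplest -1655/8192
RBBBRRBBRRRBRRB: Left { -1; -1/2; -1/4; -7/32; -13/64; -207/1024; -1655/8192 }, Right { -827/4096; -413/2048; -103/512; -51/256; -25/128; -3/16; -1/8; 0 } ⇒ simplest -3309/16384

-3309/16384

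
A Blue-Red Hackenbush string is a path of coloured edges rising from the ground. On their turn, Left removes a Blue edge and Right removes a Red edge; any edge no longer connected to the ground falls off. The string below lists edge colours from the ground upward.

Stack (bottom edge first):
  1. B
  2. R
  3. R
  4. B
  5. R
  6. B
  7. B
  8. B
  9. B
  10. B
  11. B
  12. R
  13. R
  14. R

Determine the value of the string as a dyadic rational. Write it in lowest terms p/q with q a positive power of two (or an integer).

3057/8192

1 of 14 · B · max L 0 · min R +∞ ⇒ 1
2 of 14 · BR · max L 0 · min R 1 ⇒ 1/2
3 of 14 · BRR · max L 0 · min R 1/2 ⇒ 1/4
4 of 14 · BRRB · max L 1/4 · min R 1/2 ⇒ 3/8
5 of 14 · BRRBR · max L 1/4 · min R 3/8 ⇒ 5/16
6 of 14 · BRRBRB · max L 5/16 · min R 3/8 ⇒ 11/32
7 of 14 · BRRBRBB · max L 11/32 · min R 3/8 ⇒ 23/64
8 of 14 · BRRBRBBB · max L 23/64 · min R 3/8 ⇒ 47/128
9 of 14 · BRRBRBBBB · max L 47/128 · min R 3/8 ⇒ 95/256
10 of 14 · BRRBRBBBBB · max L 95/256 · min R 3/8 ⇒ 191/512
11 of 14 · BRRBRBBBBBB · max L 191/512 · min R 3/8 ⇒ 383/1024
12 of 14 · BRRBRBBBBBBR · max L 191/512 · min R 383/1024 ⇒ 765/2048
13 of 14 · BRRBRBBBBBBRR · max L 191/512 · min R 765/2048 ⇒ 1529/4096
14 of 14 · BRRBRBBBBBBRRR · max L 191/512 · min R 1529/4096 ⇒ 3057/8192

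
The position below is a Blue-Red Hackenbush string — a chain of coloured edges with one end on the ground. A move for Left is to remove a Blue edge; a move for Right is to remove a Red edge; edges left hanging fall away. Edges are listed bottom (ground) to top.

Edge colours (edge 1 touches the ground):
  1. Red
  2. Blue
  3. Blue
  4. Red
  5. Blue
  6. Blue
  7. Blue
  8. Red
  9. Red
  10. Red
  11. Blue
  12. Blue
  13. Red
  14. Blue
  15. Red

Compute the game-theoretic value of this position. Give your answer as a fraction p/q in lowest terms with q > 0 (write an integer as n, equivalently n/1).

-4555/16384

R: Left { none }, Right { 0 } gives simplest -1
RB: Left { -1 }, Right { 0 } gives simplest -1/2
RBB: Left { -1; -1/2 }, Right { 0 } gives simplest -1/4
RBBR: Left { -1; -1/2 }, Right { -1/4; 0 } gives simplest -3/8
RBBRB: Left { -1; -1/2; -3/8 }, Right { -1/4; 0 } gives simplest -5/16
RBBRBB: Left { -1; -1/2; -3/8; -5/16 }, Right { -1/4; 0 } gives simplest -9/32
RBBRBBB: Left { -1; -1/2; -3/8; -5/16; -9/32 }, Right { -1/4; 0 } gives simplest -17/64
RBBRBBBR: Left { -1; -1/2; -3/8; -5/16; -9/32 }, Right { -17/64; -1/4; 0 } gives simplest -35/128
RBBRBBBRR: Left { -1; -1/2; -3/8; -5/16; -9/32 }, Right { -35/128; -17/64; -1/4; 0 } gives simplest -71/256
RBBRBBBRRR: Left { -1; -1/2; -3/8; -5/16; -9/32 }, Right { -71/256; -35/128; -17/64; -1/4; 0 } gives simplest -143/512
RBBRBBBRRRB: Left { -1; -1/2; -3/8; -5/16; -9/32; -143/512 }, Right { -71/256; -35/128; -17/64; -1/4; 0 } gives simplest -285/1024
RBBRBBBRRRBB: Left { -1; -1/2; -3/8; -5/16; -9/32; -143/512; -285/1024 }, Right { -71/256; -35/128; -17/64; -1/4; 0 } gives simplest -569/2048
RBBRBBBRRRBBR: Left { -1; -1/2; -3/8; -5/16; -9/32; -143/512; -285/1024 }, Right { -569/2048; -71/256; -35/128; -17/64; -1/4; 0 } gives simplest -1139/4096
RBBRBBBRRRBBRB: Left { -1; -1/2; -3/8; -5/16; -9/32; -143/512; -285/1024; -1139/4096 }, Right { -569/2048; -71/256; -35/128; -17/64; -1/4; 0 } gives simplest -2277/8192
RBBRBBBRRRBBRBR: Left { -1; -1/2; -3/8; -5/16; -9/32; -143/512; -285/1024; -1139/4096 }, Right { -2277/8192; -569/2048; -71/256; -35/128; -17/64; -1/4; 0 } gives simplest -4555/16384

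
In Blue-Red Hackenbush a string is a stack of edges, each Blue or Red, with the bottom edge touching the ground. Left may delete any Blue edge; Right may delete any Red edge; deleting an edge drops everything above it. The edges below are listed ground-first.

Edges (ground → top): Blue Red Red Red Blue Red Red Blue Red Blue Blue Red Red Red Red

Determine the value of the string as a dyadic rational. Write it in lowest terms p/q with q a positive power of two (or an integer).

2401/16384

val_1 [B]  L=[0]  R=[(no moves)]  — 1
val_2 [BR]  L=[0]  R=[1]  — 1/2
val_3 [BRR]  L=[0]  R=[1/2, 1]  — 1/4
val_4 [BRRR]  L=[0]  R=[1/4, 1/2, 1]  — 1/8
val_5 [BRRRB]  L=[0, 1/8]  R=[1/4, 1/2, 1]  — 3/16
val_6 [BRRRBR]  L=[0, 1/8]  R=[3/16, 1/4, 1/2, 1]  — 5/32
val_7 [BRRRBRR]  L=[0, 1/8]  R=[5/32, 3/16, 1/4, 1/2, 1]  — 9/64
val_8 [BRRRBRRB]  L=[0, 1/8, 9/64]  R=[5/32, 3/16, 1/4, 1/2, 1]  — 19/128
val_9 [BRRRBRRBR]  L=[0, 1/8, 9/64]  R=[19/128, 5/32, 3/16, 1/4, 1/2, 1]  — 37/256
val_10 [BRRRBRRBRB]  L=[0, 1/8, 9/64, 37/256]  R=[19/128, 5/32, 3/16, 1/4, 1/2, 1]  — 75/512
val_11 [BRRRBRRBRBB]  L=[0, 1/8, 9/64, 37/256, 75/512]  R=[19/128, 5/32, 3/16, 1/4, 1/2, 1]  — 151/1024
val_12 [BRRRBRRBRBBR]  L=[0, 1/8, 9/64, 37/256, 75/512]  R=[151/1024, 19/128, 5/32, 3/16, 1/4, 1/2, 1]  — 301/2048
val_13 [BRRRBRRBRBBRR]  L=[0, 1/8, 9/64, 37/256, 75/512]  R=[301/2048, 151/1024, 19/128, 5/32, 3/16, 1/4, 1/2, 1]  — 601/4096
val_14 [BRRRBRRBRBBRRR]  L=[0, 1/8, 9/64, 37/256, 75/512]  R=[601/4096, 301/2048, 151/1024, 19/128, 5/32, 3/16, 1/4, 1/2, 1]  — 1201/8192
val_15 [BRRRBRRBRBBRRRR]  L=[0, 1/8, 9/64, 37/256, 75/512]  R=[1201/8192, 601/4096, 301/2048, 151/1024, 19/128, 5/32, 3/16, 1/4, 1/2, 1]  — 2401/16384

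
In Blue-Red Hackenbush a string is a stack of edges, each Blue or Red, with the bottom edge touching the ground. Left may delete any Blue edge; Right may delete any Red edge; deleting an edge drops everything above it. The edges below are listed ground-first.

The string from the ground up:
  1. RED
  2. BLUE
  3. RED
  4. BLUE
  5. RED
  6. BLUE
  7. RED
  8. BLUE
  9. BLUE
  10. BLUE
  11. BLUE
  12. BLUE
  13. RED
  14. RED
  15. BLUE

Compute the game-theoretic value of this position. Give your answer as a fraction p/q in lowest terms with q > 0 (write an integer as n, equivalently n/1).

-10765/16384

Recurse on prefixes of the 15-edge string RED BLUE RED BLUE RED BLUE RED BLUE BLUE BLUE BLUE BLUE RED RED BLUE:
edge 1 of 15 (RED): { none | 0 } ⇒ -1
edge 2 of 15 (BLUE): { -1 | 0 } ⇒ -1/2
edge 3 of 15 (RED): { -1 | -1/2, 0 } ⇒ -3/4
edge 4 of 15 (BLUE): { -1, -3/4 | -1/2, 0 } ⇒ -5/8
edge 5 of 15 (RED): { -1, -3/4 | -5/8, -1/2, 0 } ⇒ -11/16
edge 6 of 15 (BLUE): { -1, -3/4, -11/16 | -5/8, -1/2, 0 } ⇒ -21/32
edge 7 of 15 (RED): { -1, -3/4, -11/16 | -21/32, -5/8, -1/2, 0 } ⇒ -43/64
edge 8 of 15 (BLUE): { -1, -3/4, -11/16, -43/64 | -21/32, -5/8, -1/2, 0 } ⇒ -85/128
edge 9 of 15 (BLUE): { -1, -3/4, -11/16, -43/64, -85/128 | -21/32, -5/8, -1/2, 0 } ⇒ -169/256
edge 10 of 15 (BLUE): { -1, -3/4, -11/16, -43/64, -85/128, -169/256 | -21/32, -5/8, -1/2, 0 } ⇒ -337/512
edge 11 of 15 (BLUE): { -1, -3/4, -11/16, -43/64, -85/128, -169/256, -337/512 | -21/32, -5/8, -1/2, 0 } ⇒ -673/1024
edge 12 of 15 (BLUE): { -1, -3/4, -11/16, -43/64, -85/128, -169/256, -337/512, -673/1024 | -21/32, -5/8, -1/2, 0 } ⇒ -1345/2048
edge 13 of 15 (RED): { -1, -3/4, -11/16, -43/64, -85/128, -169/256, -337/512, -673/1024 | -1345/2048, -21/32, -5/8, -1/2, 0 } ⇒ -2691/4096
edge 14 of 15 (RED): { -1, -3/4, -11/16, -43/64, -85/128, -169/256, -337/512, -673/1024 | -2691/4096, -1345/2048, -21/32, -5/8, -1/2, 0 } ⇒ -5383/8192
edge 15 of 15 (BLUE): { -1, -3/4, -11/16, -43/64, -85/128, -169/256, -337/512, -673/1024, -5383/8192 | -2691/4096, -1345/2048, -21/32, -5/8, -1/2, 0 } ⇒ -10765/16384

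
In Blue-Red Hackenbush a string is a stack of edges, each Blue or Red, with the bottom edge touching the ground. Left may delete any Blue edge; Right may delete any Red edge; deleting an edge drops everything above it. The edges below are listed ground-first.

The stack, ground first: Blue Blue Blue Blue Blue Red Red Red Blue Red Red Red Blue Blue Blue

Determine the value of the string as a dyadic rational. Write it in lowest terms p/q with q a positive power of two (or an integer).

Build v(s[:k]) for k = 1..15, string s = Blue Blue Blue Blue Blue Red Red Red Blue Red Red Red Blue Blue Blue.
v_1 [B]  L=[0]  R=[∅]  — 1
v_2 [BB]  L=[0; 1]  R=[∅]  — 2
v_3 [BBB]  L=[0; 1; 2]  R=[∅]  — 3
v_4 [BBBB]  L=[0; 1; 2; 3]  R=[∅]  — 4
v_5 [BBBBB]  L=[0; 1; 2; 3; 4]  R=[∅]  — 5
v_6 [BBBBBR]  L=[0; 1; 2; 3; 4]  R=[5]  — 9/2
v_7 [BBBBBRR]  L=[0; 1; 2; 3; 4]  R=[9/2; 5]  — 17/4
v_8 [BBBBBRRR]  L=[0; 1; 2; 3; 4]  R=[17/4; 9/2; 5]  — 33/8
v_9 [BBBBBRRRB]  L=[0; 1; 2; 3; 4; 33/8]  R=[17/4; 9/2; 5]  — 67/16
v_10 [BBBBBRRRBR]  L=[0; 1; 2; 3; 4; 33/8]  R=[67/16; 17/4; 9/2; 5]  — 133/32
v_11 [BBBBBRRRBRR]  L=[0; 1; 2; 3; 4; 33/8]  R=[133/32; 67/16; 17/4; 9/2; 5]  — 265/64
v_12 [BBBBBRRRBRRR]  L=[0; 1; 2; 3; 4; 33/8]  R=[265/64; 133/32; 67/16; 17/4; 9/2; 5]  — 529/128
v_13 [BBBBBRRRBRRRB]  L=[0; 1; 2; 3; 4; 33/8; 529/128]  R=[265/64; 133/32; 67/16; 17/4; 9/2; 5]  — 1059/256
v_14 [BBBBBRRRBRRRBB]  L=[0; 1; 2; 3; 4; 33/8; 529/128; 1059/256]  R=[265/64; 133/32; 67/16; 17/4; 9/2; 5]  — 2119/512
v_15 [BBBBBRRRBRRRBBB]  L=[0; 1; 2; 3; 4; 33/8; 529/128; 1059/256; 2119/512]  R=[265/64; 133/32; 67/16; 17/4; 9/2; 5]  — 4239/1024

4239/1024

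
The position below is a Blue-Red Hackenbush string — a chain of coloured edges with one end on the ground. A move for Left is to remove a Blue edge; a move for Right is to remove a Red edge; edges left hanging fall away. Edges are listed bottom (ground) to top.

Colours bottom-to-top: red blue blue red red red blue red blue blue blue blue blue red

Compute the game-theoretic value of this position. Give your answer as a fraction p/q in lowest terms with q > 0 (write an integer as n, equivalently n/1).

-3715/8192

edge 1 of 14 (red): { · | 0 } => -1
edge 2 of 14 (blue): { -1 | 0 } => -1/2
edge 3 of 14 (blue): { -1 -1/2 | 0 } => -1/4
edge 4 of 14 (red): { -1 -1/2 | -1/4 0 } => -3/8
edge 5 of 14 (red): { -1 -1/2 | -3/8 -1/4 0 } => -7/16
edge 6 of 14 (red): { -1 -1/2 | -7/16 -3/8 -1/4 0 } => -15/32
edge 7 of 14 (blue): { -1 -1/2 -15/32 | -7/16 -3/8 -1/4 0 } => -29/64
edge 8 of 14 (red): { -1 -1/2 -15/32 | -29/64 -7/16 -3/8 -1/4 0 } => -59/128
edge 9 of 14 (blue): { -1 -1/2 -15/32 -59/128 | -29/64 -7/16 -3/8 -1/4 0 } => -117/256
edge 10 of 14 (blue): { -1 -1/2 -15/32 -59/128 -117/256 | -29/64 -7/16 -3/8 -1/4 0 } => -233/512
edge 11 of 14 (blue): { -1 -1/2 -15/32 -59/128 -117/256 -233/512 | -29/64 -7/16 -3/8 -1/4 0 } => -465/1024
edge 12 of 14 (blue): { -1 -1/2 -15/32 -59/128 -117/256 -233/512 -465/1024 | -29/64 -7/16 -3/8 -1/4 0 } => -929/2048
edge 13 of 14 (blue): { -1 -1/2 -15/32 -59/128 -117/256 -233/512 -465/1024 -929/2048 | -29/64 -7/16 -3/8 -1/4 0 } => -1857/4096
edge 14 of 14 (red): { -1 -1/2 -15/32 -59/128 -117/256 -233/512 -465/1024 -929/2048 | -1857/4096 -29/64 -7/16 -3/8 -1/4 0 } => -3715/8192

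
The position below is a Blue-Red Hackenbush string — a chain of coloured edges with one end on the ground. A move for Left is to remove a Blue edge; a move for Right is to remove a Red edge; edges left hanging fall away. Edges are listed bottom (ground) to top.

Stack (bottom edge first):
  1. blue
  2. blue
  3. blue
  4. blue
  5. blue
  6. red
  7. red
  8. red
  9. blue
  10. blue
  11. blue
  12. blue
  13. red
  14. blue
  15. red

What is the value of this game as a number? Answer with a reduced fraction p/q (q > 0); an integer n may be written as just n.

4341/1024

v_1 [b]  L=[0]  R=[none]  -> 1
v_2 [bb]  L=[0 1]  R=[none]  -> 2
v_3 [bbb]  L=[0 1 2]  R=[none]  -> 3
v_4 [bbbb]  L=[0 1 2 3]  R=[none]  -> 4
v_5 [bbbbb]  L=[0 1 2 3 4]  R=[none]  -> 5
v_6 [bbbbbr]  L=[0 1 2 3 4]  R=[5]  -> 9/2
v_7 [bbbbbrr]  L=[0 1 2 3 4]  R=[9/2 5]  -> 17/4
v_8 [bbbbbrrr]  L=[0 1 2 3 4]  R=[17/4 9/2 5]  -> 33/8
v_9 [bbbbbrrrb]  L=[0 1 2 3 4 33/8]  R=[17/4 9/2 5]  -> 67/16
v_10 [bbbbbrrrbb]  L=[0 1 2 3 4 33/8 67/16]  R=[17/4 9/2 5]  -> 135/32
v_11 [bbbbbrrrbbb]  L=[0 1 2 3 4 33/8 67/16 135/32]  R=[17/4 9/2 5]  -> 271/64
v_12 [bbbbbrrrbbbb]  L=[0 1 2 3 4 33/8 67/16 135/32 271/64]  R=[17/4 9/2 5]  -> 543/128
v_13 [bbbbbrrrbbbbr]  L=[0 1 2 3 4 33/8 67/16 135/32 271/64]  R=[543/128 17/4 9/2 5]  -> 1085/256
v_14 [bbbbbrrrbbbbrb]  L=[0 1 2 3 4 33/8 67/16 135/32 271/64 1085/256]  R=[543/128 17/4 9/2 5]  -> 2171/512
v_15 [bbbbbrrrbbbbrbr]  L=[0 1 2 3 4 33/8 67/16 135/32 271/64 1085/256]  R=[2171/512 543/128 17/4 9/2 5]  -> 4341/1024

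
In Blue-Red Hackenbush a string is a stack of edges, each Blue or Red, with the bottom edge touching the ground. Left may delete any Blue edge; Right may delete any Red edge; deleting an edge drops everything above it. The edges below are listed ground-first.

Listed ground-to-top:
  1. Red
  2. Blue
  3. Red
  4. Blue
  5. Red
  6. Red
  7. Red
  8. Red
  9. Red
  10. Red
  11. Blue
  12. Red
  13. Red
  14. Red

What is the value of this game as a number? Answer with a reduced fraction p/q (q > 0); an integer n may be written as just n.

-6127/8192

Prefix values for Red Blue Red Blue Red Red Red Red Red Red Blue Red Red Red via {L|R} + simplicity:
edge 1 of 14 (Red): { ∅ | 0 } gives -1
edge 2 of 14 (Blue): { -1 | 0 } gives -1/2
edge 3 of 14 (Red): { -1 | -1/2 0 } gives -3/4
edge 4 of 14 (Blue): { -1 -3/4 | -1/2 0 } gives -5/8
edge 5 of 14 (Red): { -1 -3/4 | -5/8 -1/2 0 } gives -11/16
edge 6 of 14 (Red): { -1 -3/4 | -11/16 -5/8 -1/2 0 } gives -23/32
edge 7 of 14 (Red): { -1 -3/4 | -23/32 -11/16 -5/8 -1/2 0 } gives -47/64
edge 8 of 14 (Red): { -1 -3/4 | -47/64 -23/32 -11/16 -5/8 -1/2 0 } gives -95/128
edge 9 of 14 (Red): { -1 -3/4 | -95/128 -47/64 -23/32 -11/16 -5/8 -1/2 0 } gives -191/256
edge 10 of 14 (Red): { -1 -3/4 | -191/256 -95/128 -47/64 -23/32 -11/16 -5/8 -1/2 0 } gives -383/512
edge 11 of 14 (Blue): { -1 -3/4 -383/512 | -191/256 -95/128 -47/64 -23/32 -11/16 -5/8 -1/2 0 } gives -765/1024
edge 12 of 14 (Red): { -1 -3/4 -383/512 | -765/1024 -191/256 -95/128 -47/64 -23/32 -11/16 -5/8 -1/2 0 } gives -1531/2048
edge 13 of 14 (Red): { -1 -3/4 -383/512 | -1531/2048 -765/1024 -191/256 -95/128 -47/64 -23/32 -11/16 -5/8 -1/2 0 } gives -3063/4096
edge 14 of 14 (Red): { -1 -3/4 -383/512 | -3063/4096 -1531/2048 -765/1024 -191/256 -95/128 -47/64 -23/32 -11/16 -5/8 -1/2 0 } gives -6127/8192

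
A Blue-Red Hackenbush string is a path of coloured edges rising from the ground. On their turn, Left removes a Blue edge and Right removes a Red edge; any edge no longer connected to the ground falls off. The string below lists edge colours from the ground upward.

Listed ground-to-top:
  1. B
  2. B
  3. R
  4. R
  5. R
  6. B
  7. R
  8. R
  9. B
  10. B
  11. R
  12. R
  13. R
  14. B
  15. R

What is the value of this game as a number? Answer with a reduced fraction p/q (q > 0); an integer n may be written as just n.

1 of 15 · B · max L 0 · min R +∞ ⇒ 1
2 of 15 · BB · max L 1 · min R +∞ ⇒ 2
3 of 15 · BBR · max L 1 · min R 2 ⇒ 3/2
4 of 15 · BBRR · max L 1 · min R 3/2 ⇒ 5/4
5 of 15 · BBRRR · max L 1 · min R 5/4 ⇒ 9/8
6 of 15 · BBRRRB · max L 9/8 · min R 5/4 ⇒ 19/16
7 of 15 · BBRRRBR · max L 9/8 · min R 19/16 ⇒ 37/32
8 of 15 · BBRRRBRR · max L 9/8 · min R 37/32 ⇒ 73/64
9 of 15 · BBRRRBRRB · max L 73/64 · min R 37/32 ⇒ 147/128
10 of 15 · BBRRRBRRBB · max L 147/128 · min R 37/32 ⇒ 295/256
11 of 15 · BBRRRBRRBBR · max L 147/128 · min R 295/256 ⇒ 589/512
12 of 15 · BBRRRBRRBBRR · max L 147/128 · min R 589/512 ⇒ 1177/1024
13 of 15 · BBRRRBRRBBRRR · max L 147/128 · min R 1177/1024 ⇒ 2353/2048
14 of 15 · BBRRRBRRBBRRRB · max L 2353/2048 · min R 1177/1024 ⇒ 4707/4096
15 of 15 · BBRRRBRRBBRRRBR · max L 2353/2048 · min R 4707/4096 ⇒ 9413/8192

9413/8192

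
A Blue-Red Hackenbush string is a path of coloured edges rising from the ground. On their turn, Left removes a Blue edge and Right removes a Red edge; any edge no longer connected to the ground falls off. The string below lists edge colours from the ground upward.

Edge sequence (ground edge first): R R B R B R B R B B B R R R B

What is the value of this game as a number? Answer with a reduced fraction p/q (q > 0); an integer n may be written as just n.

-13597/8192

Recurse on prefixes of the 15-edge string R R B R B R B R B B B R R R B:
edge 1 of 15 (R): {  | 0 } so -1
edge 2 of 15 (R): {  | -1, 0 } so -2
edge 3 of 15 (B): { -2 | -1, 0 } so -3/2
edge 4 of 15 (R): { -2 | -3/2, -1, 0 } so -7/4
edge 5 of 15 (B): { -2, -7/4 | -3/2, -1, 0 } so -13/8
edge 6 of 15 (R): { -2, -7/4 | -13/8, -3/2, -1, 0 } so -27/16
edge 7 of 15 (B): { -2, -7/4, -27/16 | -13/8, -3/2, -1, 0 } so -53/32
edge 8 of 15 (R): { -2, -7/4, -27/16 | -53/32, -13/8, -3/2, -1, 0 } so -107/64
edge 9 of 15 (B): { -2, -7/4, -27/16, -107/64 | -53/32, -13/8, -3/2, -1, 0 } so -213/128
edge 10 of 15 (B): { -2, -7/4, -27/16, -107/64, -213/128 | -53/32, -13/8, -3/2, -1, 0 } so -425/256
edge 11 of 15 (B): { -2, -7/4, -27/16, -107/64, -213/128, -425/256 | -53/32, -13/8, -3/2, -1, 0 } so -849/512
edge 12 of 15 (R): { -2, -7/4, -27/16, -107/64, -213/128, -425/256 | -849/512, -53/32, -13/8, -3/2, -1, 0 } so -1699/1024
edge 13 of 15 (R): { -2, -7/4, -27/16, -107/64, -213/128, -425/256 | -1699/1024, -849/512, -53/32, -13/8, -3/2, -1, 0 } so -3399/2048
edge 14 of 15 (R): { -2, -7/4, -27/16, -107/64, -213/128, -425/256 | -3399/2048, -1699/1024, -849/512, -53/32, -13/8, -3/2, -1, 0 } so -6799/4096
edge 15 of 15 (B): { -2, -7/4, -27/16, -107/64, -213/128, -425/256, -6799/4096 | -3399/2048, -1699/1024, -849/512, -53/32, -13/8, -3/2, -1, 0 } so -13597/8192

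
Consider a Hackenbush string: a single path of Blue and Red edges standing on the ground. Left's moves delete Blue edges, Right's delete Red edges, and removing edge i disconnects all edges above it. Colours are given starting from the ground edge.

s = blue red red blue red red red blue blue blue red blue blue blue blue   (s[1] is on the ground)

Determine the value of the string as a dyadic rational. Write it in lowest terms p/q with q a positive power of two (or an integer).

4575/16384

b: Left { 0 }, Right { none } gives simplest 1
br: Left { 0 }, Right { 1 } gives simplest 1/2
brr: Left { 0 }, Right { 1/2 1 } gives simplest 1/4
brrb: Left { 0 1/4 }, Right { 1/2 1 } gives simplest 3/8
brrbr: Left { 0 1/4 }, Right { 3/8 1/2 1 } gives simplest 5/16
brrbrr: Left { 0 1/4 }, Right { 5/16 3/8 1/2 1 } gives simplest 9/32
brrbrrr: Left { 0 1/4 }, Right { 9/32 5/16 3/8 1/2 1 } gives simplest 17/64
brrbrrrb: Left { 0 1/4 17/64 }, Right { 9/32 5/16 3/8 1/2 1 } gives simplest 35/128
brrbrrrbb: Left { 0 1/4 17/64 35/128 }, Right { 9/32 5/16 3/8 1/2 1 } gives simplest 71/256
brrbrrrbbb: Left { 0 1/4 17/64 35/128 71/256 }, Right { 9/32 5/16 3/8 1/2 1 } gives simplest 143/512
brrbrrrbbbr: Left { 0 1/4 17/64 35/128 71/256 }, Right { 143/512 9/32 5/16 3/8 1/2 1 } gives simplest 285/1024
brrbrrrbbbrb: Left { 0 1/4 17/64 35/128 71/256 285/1024 }, Right { 143/512 9/32 5/16 3/8 1/2 1 } gives simplest 571/2048
brrbrrrbbbrbb: Left { 0 1/4 17/64 35/128 71/256 285/1024 571/2048 }, Right { 143/512 9/32 5/16 3/8 1/2 1 } gives simplest 1143/4096
brrbrrrbbbrbbb: Left { 0 1/4 17/64 35/128 71/256 285/1024 571/2048 1143/4096 }, Right { 143/512 9/32 5/16 3/8 1/2 1 } gives simplest 2287/8192
brrbrrrbbbrbbbb: Left { 0 1/4 17/64 35/128 71/256 285/1024 571/2048 1143/4096 2287/8192 }, Right { 143/512 9/32 5/16 3/8 1/2 1 } gives simplest 4575/16384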